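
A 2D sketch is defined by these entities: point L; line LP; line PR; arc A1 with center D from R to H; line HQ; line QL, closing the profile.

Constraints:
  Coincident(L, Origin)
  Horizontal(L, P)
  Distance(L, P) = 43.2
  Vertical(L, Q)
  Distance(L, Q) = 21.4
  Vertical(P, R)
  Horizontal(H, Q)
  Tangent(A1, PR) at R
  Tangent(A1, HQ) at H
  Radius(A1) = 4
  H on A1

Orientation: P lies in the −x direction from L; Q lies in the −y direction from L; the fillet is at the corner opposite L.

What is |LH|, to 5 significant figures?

44.661

The virtual corner opposite L is at (-43.200, -21.400). A1 meets PR tangentially, so DR is at right angles to PR and the tangent condition forces DH to be normal to HQ, with radius 4.0, so the center D sits 4.0 in from both sides at D = (-39.200, -17.400). That places the tangent points at R = (-43.200, -17.400) on PR and H = (-39.200, -21.400) on HQ. Then |LH| = |H − L| = 44.661.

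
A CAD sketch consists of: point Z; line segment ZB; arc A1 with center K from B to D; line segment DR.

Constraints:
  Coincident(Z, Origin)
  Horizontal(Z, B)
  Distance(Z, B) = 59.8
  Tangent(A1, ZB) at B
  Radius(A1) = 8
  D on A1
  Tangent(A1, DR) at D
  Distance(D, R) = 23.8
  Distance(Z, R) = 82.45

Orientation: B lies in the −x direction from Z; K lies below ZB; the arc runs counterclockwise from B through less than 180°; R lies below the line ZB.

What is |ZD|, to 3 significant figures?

66.8

Z is at the origin; ZB is horizontal with |ZB| = 59.8 and B on the −x side, so B = (-59.8, 0.00). A1 meets ZB tangentially, so KB is at right angles to ZB, so K = B + (0, -8) = (-59.8, -8.00). Since KD ⟂ DR (tangency), |KR| = √(8.0² + 23.8²) = 25.1 regardless of where D sits on A1. So R lies on both circle(Z, 82.45) and circle(K, 25.1); the below-ZB intersection is R = (-78.7, -24.5). D is the foot of the tangent from R: D = (-66.7, -3.96).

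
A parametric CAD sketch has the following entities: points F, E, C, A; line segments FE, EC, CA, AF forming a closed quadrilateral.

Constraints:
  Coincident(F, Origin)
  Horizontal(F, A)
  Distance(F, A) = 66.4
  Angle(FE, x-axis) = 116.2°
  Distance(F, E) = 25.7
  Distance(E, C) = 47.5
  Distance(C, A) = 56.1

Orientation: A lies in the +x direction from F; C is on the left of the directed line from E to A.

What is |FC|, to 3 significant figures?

53.9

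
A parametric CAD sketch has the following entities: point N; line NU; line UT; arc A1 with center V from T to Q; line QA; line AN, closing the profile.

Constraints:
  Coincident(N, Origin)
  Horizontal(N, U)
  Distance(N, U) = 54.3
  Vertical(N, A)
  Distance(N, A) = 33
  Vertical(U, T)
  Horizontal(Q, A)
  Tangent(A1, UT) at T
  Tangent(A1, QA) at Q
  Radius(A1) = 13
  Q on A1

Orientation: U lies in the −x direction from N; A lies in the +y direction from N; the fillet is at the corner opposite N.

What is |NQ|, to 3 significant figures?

52.9

N is at the origin; NU is horizontal with |NU| = 54.3 and U on the −x side, so U = (-54.3, 0.00). N and A share the same x with |NA| = 33.0 and A on the +y side, so A = (0.00, 33.0). The virtual corner opposite N is at (-54.3, 33.0). Tangency of A1 to UT means the radius VT is perpendicular to UT and the tangent condition forces VQ to be normal to QA, with radius 13.0, so the center V sits 13.0 in from both sides at V = (-41.3, 20.0). That places the tangent points at T = (-54.3, 20.0) on UT and Q = (-41.3, 33.0) on QA. Then |NQ| = |Q − N| = 52.9.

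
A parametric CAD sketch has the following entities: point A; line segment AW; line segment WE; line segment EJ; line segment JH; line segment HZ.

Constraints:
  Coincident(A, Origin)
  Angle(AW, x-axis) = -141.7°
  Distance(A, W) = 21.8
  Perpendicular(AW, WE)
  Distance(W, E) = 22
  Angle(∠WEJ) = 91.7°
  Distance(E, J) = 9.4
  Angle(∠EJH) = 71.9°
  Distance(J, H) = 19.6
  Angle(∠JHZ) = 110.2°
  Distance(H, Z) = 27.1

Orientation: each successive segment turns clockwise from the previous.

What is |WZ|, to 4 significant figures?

23.24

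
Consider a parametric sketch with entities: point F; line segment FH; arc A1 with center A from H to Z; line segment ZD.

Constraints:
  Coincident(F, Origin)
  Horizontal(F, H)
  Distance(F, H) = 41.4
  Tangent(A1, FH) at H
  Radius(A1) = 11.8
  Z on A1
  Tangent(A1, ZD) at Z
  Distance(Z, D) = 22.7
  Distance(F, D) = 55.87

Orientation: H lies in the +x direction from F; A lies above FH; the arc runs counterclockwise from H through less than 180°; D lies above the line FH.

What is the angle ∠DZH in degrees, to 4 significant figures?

121.4°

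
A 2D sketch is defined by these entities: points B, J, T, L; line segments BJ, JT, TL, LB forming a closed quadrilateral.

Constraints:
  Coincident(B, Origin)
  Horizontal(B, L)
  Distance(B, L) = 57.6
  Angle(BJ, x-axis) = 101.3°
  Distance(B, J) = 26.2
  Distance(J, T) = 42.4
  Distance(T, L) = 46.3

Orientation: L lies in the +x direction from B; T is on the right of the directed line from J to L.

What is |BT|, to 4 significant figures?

18.15

Checks: |JT| = 42.40 ✓; |TL| = 46.30 ✓.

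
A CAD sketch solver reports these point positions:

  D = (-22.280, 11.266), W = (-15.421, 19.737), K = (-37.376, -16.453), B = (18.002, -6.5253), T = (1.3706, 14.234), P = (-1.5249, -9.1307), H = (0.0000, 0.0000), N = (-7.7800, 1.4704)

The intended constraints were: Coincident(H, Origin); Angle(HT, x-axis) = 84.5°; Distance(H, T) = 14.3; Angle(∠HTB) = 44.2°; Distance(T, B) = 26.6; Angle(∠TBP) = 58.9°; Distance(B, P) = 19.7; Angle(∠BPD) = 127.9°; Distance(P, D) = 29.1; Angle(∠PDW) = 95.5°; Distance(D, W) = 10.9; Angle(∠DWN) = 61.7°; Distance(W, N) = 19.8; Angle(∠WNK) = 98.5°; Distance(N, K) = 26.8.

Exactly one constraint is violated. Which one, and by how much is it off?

Distance(N, K) = 26.8 — off by 7.80.

H = (0.00, 0.00) ✓; HT at 84.50° ✓; |HT| = 14.30 ✓; ∠HTB = 44.20° ✓; |TB| = 26.60 ✓; ∠TBP = 58.90° ✓; |BP| = 19.70 ✓; ∠BPD = 127.9° ✓; |PD| = 29.10 ✓; ∠PDW = 95.50° ✓; |DW| = 10.90 ✓; ∠DWN = 61.70° ✓; |WN| = 19.80 ✓; ∠WNK = 98.50° ✓; |NK| = 34.60 ✗.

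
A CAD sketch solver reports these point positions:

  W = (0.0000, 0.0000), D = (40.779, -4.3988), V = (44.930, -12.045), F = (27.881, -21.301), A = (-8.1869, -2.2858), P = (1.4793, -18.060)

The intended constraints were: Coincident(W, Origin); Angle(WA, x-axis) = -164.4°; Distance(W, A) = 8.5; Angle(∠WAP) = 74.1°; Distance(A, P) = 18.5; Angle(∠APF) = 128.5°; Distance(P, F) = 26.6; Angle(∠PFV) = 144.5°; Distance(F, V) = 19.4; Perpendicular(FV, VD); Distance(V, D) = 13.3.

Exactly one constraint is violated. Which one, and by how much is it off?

Distance(V, D) = 13.3 — off by 4.60.

W = (0.00, 0.00) ✓; WA at -164.4° ✓; |WA| = 8.500 ✓; ∠WAP = 74.10° ✓; |AP| = 18.50 ✓; ∠APF = 128.5° ✓; |PF| = 26.60 ✓; ∠PFV = 144.5° ✓; |FV| = 19.40 ✓; ∠(FV, VD) = 90.00° ✓; |VD| = 8.700 ✗.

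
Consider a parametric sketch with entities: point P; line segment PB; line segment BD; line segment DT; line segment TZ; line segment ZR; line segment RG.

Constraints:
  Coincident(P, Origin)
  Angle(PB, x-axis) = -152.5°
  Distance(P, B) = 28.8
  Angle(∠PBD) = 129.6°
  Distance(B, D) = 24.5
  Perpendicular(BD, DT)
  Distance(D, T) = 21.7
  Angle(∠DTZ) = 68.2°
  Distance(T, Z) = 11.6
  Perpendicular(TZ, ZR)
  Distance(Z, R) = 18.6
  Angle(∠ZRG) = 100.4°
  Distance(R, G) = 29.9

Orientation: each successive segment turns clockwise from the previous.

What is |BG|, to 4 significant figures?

50.31

TZ ⟂ ZR, so ZR runs at -134.7°; with |ZR| = 18.6, R = (-44.51, -5.155). ∠ZRG = 100.4° gives RG at 145.7° from the x-axis; with |RG| = 29.9, G = (-69.21, 11.69). Then |BG| = |G − B| = 50.31.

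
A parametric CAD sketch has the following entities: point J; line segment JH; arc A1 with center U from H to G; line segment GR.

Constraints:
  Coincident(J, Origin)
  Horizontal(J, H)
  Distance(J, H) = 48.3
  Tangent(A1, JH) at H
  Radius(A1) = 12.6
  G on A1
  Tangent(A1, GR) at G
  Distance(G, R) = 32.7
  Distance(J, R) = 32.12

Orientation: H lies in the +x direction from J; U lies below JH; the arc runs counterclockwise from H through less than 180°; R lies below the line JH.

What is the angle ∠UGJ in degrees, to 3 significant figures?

142°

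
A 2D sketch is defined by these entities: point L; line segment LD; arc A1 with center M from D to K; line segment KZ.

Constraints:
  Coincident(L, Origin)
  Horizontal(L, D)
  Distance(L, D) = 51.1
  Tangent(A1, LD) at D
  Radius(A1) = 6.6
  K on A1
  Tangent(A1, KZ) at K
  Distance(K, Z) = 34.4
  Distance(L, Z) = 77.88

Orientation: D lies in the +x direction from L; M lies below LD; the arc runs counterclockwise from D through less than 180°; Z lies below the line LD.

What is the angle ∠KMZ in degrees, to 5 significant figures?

79.139°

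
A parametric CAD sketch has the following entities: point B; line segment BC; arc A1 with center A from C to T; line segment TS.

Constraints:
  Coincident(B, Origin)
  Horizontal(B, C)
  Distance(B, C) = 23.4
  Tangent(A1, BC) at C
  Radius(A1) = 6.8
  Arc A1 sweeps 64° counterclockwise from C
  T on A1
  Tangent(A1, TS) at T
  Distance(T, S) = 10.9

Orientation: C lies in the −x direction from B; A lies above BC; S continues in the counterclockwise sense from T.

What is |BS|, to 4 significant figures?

18.49

B is at the origin; B and C share the same y with |BC| = 23.4 and C on the −x side, so C = (-23.40, 0.000). Tangency of A1 to BC means the radius AC is perpendicular to BC, so A = C + (0, 6.8) = (-23.40, 6.800). On A1, C sits at bearing -90° from A; a 64° counterclockwise sweep puts T at bearing -26°, so T = A + 6.8·(cos -26°, sin -26°) = (-17.29, 3.819). A1 meets TS tangentially, so AT is at right angles to TS, so TS runs along (−sin -26°, cos -26°); with |TS| = 10.9, S = (-12.51, 13.62). Then |BS| = |S − B| = 18.49.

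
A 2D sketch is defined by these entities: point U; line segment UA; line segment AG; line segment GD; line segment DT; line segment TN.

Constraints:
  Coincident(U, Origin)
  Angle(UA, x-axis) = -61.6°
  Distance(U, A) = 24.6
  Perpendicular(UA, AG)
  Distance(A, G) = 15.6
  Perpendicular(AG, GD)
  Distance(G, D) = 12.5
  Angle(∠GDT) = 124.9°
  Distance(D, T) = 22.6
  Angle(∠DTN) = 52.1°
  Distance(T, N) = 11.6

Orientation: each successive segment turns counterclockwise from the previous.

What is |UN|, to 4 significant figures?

11.00

U is at the origin; UA runs at -61.6° with length 24.6, so A = (11.70, -21.64). UA ⟂ AG, so AG runs at 28.40°; with |AG| = 15.6, G = (25.42, -14.22). AG is perpendicular to GD, so GD runs at 118.4°; with |GD| = 12.5, D = (19.48, -3.224). ∠GDT = 124.9° gives DT at 173.5° from the x-axis; with |DT| = 22.6, T = (-2.977, -0.6656). ∠DTN = 52.1° gives TN at -58.60° from the x-axis; with |TN| = 11.6, N = (3.067, -10.57). Then |UN| = |N − U| = 11.00.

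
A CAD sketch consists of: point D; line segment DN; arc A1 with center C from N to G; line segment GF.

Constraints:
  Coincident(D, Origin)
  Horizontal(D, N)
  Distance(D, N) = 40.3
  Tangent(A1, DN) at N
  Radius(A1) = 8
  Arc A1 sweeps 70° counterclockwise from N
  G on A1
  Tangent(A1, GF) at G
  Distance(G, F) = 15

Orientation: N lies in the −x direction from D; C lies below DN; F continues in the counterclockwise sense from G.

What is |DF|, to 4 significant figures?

56.38

On A1, N sits at bearing 90° from C; a 70° counterclockwise sweep puts G at bearing 160°, so G = C + 8.0·(cos 160°, sin 160°) = (-47.82, -5.264). The tangent condition forces CG to be normal to GF, so GF runs along (−sin 160°, cos 160°); with |GF| = 15.0, F = (-52.95, -19.36). Then |DF| = |F − D| = 56.38.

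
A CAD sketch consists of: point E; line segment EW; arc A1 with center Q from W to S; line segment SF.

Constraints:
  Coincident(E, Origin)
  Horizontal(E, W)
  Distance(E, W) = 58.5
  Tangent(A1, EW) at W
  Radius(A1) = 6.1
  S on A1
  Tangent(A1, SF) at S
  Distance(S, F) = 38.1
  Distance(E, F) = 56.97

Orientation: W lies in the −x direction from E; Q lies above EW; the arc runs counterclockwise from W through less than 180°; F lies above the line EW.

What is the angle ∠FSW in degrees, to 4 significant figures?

144.4°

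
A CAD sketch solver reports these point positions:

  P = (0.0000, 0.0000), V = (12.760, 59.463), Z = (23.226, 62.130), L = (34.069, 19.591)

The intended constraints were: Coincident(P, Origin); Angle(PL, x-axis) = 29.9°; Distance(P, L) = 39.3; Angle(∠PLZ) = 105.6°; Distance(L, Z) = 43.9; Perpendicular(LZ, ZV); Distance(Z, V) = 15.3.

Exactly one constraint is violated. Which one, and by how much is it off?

Distance(Z, V) = 15.3 — off by 4.50.

P = (0.00, 0.00) ✓; PL at 29.90° ✓; |PL| = 39.30 ✓; ∠PLZ = 105.6° ✓; |LZ| = 43.90 ✓; ∠(LZ, ZV) = 90.00° ✓; |ZV| = 10.80 ✗.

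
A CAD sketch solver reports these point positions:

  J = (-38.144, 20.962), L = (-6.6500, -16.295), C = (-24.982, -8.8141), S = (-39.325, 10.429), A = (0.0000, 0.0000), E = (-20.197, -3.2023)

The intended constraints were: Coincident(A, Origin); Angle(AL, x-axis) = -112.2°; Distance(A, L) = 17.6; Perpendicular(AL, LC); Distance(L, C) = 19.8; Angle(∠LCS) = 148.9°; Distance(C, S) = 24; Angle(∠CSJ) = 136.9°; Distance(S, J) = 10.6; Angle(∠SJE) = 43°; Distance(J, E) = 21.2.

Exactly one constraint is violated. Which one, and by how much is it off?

Distance(J, E) = 21.2 — off by 8.90.

A = (0.00, 0.00) ✓; AL at -112.2° ✓; |AL| = 17.60 ✓; ∠(AL, LC) = 90.00° ✓; |LC| = 19.80 ✓; ∠LCS = 148.9° ✓; |CS| = 24.00 ✓; ∠CSJ = 136.9° ✓; |SJ| = 10.60 ✓; ∠SJE = 43.00° ✓; |JE| = 30.10 ✗.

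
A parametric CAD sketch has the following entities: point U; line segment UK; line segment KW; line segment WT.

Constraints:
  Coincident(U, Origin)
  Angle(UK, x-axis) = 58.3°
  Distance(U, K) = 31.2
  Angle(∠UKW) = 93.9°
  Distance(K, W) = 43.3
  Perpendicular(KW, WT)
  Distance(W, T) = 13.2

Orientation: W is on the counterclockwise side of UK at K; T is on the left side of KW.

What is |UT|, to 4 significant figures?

48.83

U is at the origin; UK runs at 58.3° with length 31.2, so K = 31.2·(cos 58.3°, sin 58.3°) = (16.39, 26.55). ∠UKW = 93.9°, so KW runs at 58.3° + (180° − 93.9°) = 144.4° from the x-axis; with |KW| = 43.3, W = K + 43.3·(cos 144.4°, sin 144.4°) = (-18.81, 51.75). KW ⟂ WT; with |WT| = 13.2 on the left of KW, T = W + 13.2·(-0.5821, -0.8131) = (-26.50, 41.02). Then |UT| = |T − U| = 48.83.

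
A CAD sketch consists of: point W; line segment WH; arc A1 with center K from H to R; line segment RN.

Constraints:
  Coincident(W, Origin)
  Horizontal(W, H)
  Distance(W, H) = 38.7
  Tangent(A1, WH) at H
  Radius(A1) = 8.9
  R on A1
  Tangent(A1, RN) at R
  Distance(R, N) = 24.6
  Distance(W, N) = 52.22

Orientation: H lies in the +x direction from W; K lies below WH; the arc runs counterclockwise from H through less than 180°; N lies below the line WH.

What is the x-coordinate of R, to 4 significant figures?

30.33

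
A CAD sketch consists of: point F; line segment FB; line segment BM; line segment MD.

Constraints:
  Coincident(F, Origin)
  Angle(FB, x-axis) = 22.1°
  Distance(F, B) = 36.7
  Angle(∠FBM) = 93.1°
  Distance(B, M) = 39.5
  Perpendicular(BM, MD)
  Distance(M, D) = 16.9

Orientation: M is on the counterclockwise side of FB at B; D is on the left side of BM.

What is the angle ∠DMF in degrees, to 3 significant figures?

48.5°

F is at the origin; FB runs at 22.1° with length 36.7, so B = 36.7·(cos 22.1°, sin 22.1°) = (34.0, 13.8). ∠FBM = 93.1°, so BM runs at 22.1° + (180° − 93.1°) = 109° from the x-axis; with |BM| = 39.5, M = B + 39.5·(cos 109°, sin 109°) = (21.1, 51.2). The perpendicularity gives MD at right angles to BM; with |MD| = 16.9 on the left of BM, D = M + 16.9·(-0.946, -0.326) = (5.16, 45.7). Then cos ∠DMF = MD·MF / (|MD||MF|), giving 48.5°.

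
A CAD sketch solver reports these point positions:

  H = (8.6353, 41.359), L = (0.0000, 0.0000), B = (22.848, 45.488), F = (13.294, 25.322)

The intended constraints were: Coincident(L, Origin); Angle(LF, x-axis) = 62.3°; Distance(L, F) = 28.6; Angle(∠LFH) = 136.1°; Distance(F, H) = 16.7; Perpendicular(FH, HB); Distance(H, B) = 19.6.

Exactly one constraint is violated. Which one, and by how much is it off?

Distance(H, B) = 19.6 — off by 4.80.

L = (0.00, 0.00) ✓; LF at 62.30° ✓; |LF| = 28.60 ✓; ∠LFH = 136.1° ✓; |FH| = 16.70 ✓; ∠(FH, HB) = 90.00° ✓; |HB| = 14.80 ✗.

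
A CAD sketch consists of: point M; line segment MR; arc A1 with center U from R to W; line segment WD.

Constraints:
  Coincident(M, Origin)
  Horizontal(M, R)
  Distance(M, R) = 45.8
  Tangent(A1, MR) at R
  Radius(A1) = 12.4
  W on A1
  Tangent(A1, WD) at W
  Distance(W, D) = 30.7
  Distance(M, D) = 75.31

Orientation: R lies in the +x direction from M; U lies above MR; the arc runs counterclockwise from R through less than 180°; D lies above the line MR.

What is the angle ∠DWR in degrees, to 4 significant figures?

140.3°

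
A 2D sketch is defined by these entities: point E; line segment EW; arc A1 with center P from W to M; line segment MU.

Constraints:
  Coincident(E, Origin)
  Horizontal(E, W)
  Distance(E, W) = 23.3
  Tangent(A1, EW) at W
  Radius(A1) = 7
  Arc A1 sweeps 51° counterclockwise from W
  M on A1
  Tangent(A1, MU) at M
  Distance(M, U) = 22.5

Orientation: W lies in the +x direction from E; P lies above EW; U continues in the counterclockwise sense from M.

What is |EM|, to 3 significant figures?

28.9

E is at the origin; E and W share the same y with |EW| = 23.3 and W on the +x side, so W = (23.3, 0.00). Since A1 is tangent to EW there, PW ⟂ EW, so P = W + (0, 7) = (23.3, 7.00). On A1, W sits at bearing -90° from P; a 51° counterclockwise sweep puts M at bearing -39°, so M = P + 7.0·(cos -39°, sin -39°) = (28.7, 2.59). Then |EM| = |M − E| = 28.9.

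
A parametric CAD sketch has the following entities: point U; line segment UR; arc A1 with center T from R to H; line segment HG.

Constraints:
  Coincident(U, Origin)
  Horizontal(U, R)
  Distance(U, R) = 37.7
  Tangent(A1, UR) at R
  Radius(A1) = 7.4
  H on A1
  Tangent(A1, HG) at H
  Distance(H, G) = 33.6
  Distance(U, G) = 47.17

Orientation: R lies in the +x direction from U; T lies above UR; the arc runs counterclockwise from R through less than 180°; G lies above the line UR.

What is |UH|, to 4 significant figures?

45.37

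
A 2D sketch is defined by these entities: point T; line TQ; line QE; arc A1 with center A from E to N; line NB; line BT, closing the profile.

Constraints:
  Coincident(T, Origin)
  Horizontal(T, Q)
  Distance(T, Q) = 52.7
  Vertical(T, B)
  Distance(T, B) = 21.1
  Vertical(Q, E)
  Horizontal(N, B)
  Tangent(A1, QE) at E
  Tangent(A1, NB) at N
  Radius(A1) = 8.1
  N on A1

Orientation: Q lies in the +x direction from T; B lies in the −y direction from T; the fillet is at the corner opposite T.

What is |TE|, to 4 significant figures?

54.28

The virtual corner opposite T is at (52.70, -21.10). Since A1 is tangent to QE there, AE ⟂ QE and since A1 is tangent to NB there, AN ⟂ NB, with radius 8.1, so the center A sits 8.1 in from both sides at A = (44.60, -13.00). That places the tangent points at E = (52.70, -13.00) on QE and N = (44.60, -21.10) on NB. Then |TE| = |E − T| = 54.28.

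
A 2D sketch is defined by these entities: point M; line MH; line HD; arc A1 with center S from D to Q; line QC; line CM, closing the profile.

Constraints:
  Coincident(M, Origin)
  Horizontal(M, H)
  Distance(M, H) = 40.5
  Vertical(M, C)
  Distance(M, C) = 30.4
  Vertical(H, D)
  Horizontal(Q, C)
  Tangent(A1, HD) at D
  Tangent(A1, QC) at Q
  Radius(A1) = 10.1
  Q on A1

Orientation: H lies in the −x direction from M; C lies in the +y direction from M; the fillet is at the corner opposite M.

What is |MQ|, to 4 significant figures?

42.99

The virtual corner opposite M is at (-40.50, 30.40). A1 meets HD tangentially, so SD is at right angles to HD and tangency of A1 to QC means the radius SQ is perpendicular to QC, with radius 10.1, so the center S sits 10.1 in from both sides at S = (-30.40, 20.30). That places the tangent points at D = (-40.50, 20.30) on HD and Q = (-30.40, 30.40) on QC. Then |MQ| = |Q − M| = 42.99.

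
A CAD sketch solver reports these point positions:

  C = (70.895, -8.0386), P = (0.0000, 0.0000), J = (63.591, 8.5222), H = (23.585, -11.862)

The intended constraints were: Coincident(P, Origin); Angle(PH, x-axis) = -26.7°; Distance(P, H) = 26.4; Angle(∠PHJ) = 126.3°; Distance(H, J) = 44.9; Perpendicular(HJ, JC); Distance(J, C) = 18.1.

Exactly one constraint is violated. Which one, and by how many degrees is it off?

Perpendicular(HJ, JC) — off by 3.20°.

P = (0.00, 0.00) ✓; PH at -26.70° ✓; |PH| = 26.40 ✓; ∠PHJ = 126.3° ✓; |HJ| = 44.90 ✓; ∠(HJ, JC) = 93.20° ✗; |JC| = 18.10 ✓.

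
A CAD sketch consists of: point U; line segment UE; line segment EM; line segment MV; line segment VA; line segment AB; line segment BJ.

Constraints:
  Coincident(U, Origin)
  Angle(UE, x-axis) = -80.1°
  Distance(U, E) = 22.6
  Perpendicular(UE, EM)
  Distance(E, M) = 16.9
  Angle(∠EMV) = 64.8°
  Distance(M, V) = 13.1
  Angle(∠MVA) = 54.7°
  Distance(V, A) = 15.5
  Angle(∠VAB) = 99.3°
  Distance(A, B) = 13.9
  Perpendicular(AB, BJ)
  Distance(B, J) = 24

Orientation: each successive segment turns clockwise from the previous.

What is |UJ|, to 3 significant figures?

32.8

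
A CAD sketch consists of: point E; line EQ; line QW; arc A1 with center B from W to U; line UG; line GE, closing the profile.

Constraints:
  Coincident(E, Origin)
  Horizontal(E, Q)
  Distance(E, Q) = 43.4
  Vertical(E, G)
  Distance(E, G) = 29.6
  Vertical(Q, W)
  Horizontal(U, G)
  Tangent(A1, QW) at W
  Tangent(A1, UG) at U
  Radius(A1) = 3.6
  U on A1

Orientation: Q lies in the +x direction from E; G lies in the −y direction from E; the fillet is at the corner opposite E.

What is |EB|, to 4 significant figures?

47.54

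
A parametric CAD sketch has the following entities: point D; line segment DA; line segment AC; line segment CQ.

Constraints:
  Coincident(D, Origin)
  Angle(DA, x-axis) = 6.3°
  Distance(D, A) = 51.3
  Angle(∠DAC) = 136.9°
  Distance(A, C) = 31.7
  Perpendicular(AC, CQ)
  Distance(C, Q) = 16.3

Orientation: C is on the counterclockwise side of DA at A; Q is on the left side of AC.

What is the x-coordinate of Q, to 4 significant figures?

59.24

D is at the origin; DA runs at 6.3° with length 51.3, so A = 51.3·(cos 6.3°, sin 6.3°) = (50.99, 5.629). ∠DAC = 136.9°, so AC runs at 6.3° + (180° − 136.9°) = 49.40° from the x-axis; with |AC| = 31.7, C = A + 31.7·(cos 49.40°, sin 49.40°) = (71.62, 29.70). AC is perpendicular to CQ; with |CQ| = 16.3 on the left of AC, Q = C + 16.3·(-0.7593, 0.6508) = (59.24, 40.31). So Q.x = 59.24.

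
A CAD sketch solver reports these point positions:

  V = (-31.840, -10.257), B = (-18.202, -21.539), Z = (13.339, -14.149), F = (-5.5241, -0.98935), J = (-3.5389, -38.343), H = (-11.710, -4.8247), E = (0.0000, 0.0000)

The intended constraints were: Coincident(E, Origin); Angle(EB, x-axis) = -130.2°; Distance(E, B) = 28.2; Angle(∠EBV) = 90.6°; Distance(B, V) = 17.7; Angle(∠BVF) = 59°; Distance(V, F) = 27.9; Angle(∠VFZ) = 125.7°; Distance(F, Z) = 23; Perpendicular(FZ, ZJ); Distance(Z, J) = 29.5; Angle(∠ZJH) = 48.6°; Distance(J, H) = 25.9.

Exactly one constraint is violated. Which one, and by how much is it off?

Distance(J, H) = 25.9 — off by 8.60.

E = (0.00, 0.00) ✓; EB at -130.2° ✓; |EB| = 28.20 ✓; ∠EBV = 90.60° ✓; |BV| = 17.70 ✓; ∠BVF = 59.00° ✓; |VF| = 27.90 ✓; ∠VFZ = 125.7° ✓; |FZ| = 23.00 ✓; ∠(FZ, ZJ) = 90.00° ✓; |ZJ| = 29.50 ✓; ∠ZJH = 48.60° ✓; |JH| = 34.50 ✗.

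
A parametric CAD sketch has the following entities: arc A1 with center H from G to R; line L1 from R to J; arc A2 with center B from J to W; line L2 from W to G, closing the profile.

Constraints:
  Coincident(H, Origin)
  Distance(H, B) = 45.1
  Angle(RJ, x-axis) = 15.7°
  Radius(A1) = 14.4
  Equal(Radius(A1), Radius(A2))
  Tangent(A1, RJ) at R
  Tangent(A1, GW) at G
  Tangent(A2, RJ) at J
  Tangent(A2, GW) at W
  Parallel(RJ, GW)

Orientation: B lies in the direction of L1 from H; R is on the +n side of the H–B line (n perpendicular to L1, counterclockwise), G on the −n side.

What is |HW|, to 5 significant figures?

47.343

The slot axis is L1's direction at 15.7°, so u = (cos 15.7°, sin 15.7°) = (0.96269, 0.27060) and n = (−sin 15.7°, cos 15.7°) = (-0.27060, 0.96269). H is at the origin and B lies 45.1 along u from H, so B = 45.1·u = (43.417, 12.204). Tangency of A1 to both parallel lines with radius 14.4 puts R and G at H ± 14.4·n: R = (-3.8966, 13.863), G = (3.8966, -13.863). Equal radii place J and W the same way about B: J = B + 14.4·n = (39.521, 26.067), W = B − 14.4·n = (47.314, -1.6587). Then |HW| = |W − H| = 47.343.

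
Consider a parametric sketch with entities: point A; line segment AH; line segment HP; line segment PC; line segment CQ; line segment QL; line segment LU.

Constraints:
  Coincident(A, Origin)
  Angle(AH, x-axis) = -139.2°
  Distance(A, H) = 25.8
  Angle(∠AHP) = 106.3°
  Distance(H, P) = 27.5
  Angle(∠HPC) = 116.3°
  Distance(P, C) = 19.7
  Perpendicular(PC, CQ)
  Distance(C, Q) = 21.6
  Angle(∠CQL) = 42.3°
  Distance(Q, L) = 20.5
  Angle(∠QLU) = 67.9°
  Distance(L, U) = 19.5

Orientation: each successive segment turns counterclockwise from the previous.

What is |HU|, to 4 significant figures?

44.12

∠CQL = 42.3° gives QL at -134.1° from the x-axis; with |QL| = 20.5, L = (-2.024, -35.63). ∠QLU = 67.9° gives LU at -22.00° from the x-axis; with |LU| = 19.5, U = (16.06, -42.94). Then |HU| = |U − H| = 44.12.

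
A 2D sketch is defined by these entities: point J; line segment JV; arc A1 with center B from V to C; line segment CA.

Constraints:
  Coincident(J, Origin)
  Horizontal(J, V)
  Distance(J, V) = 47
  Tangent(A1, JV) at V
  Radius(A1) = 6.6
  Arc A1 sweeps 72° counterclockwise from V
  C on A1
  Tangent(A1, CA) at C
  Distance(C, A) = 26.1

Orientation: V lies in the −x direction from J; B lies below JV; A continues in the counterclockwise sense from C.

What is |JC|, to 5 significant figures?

53.472

J is at the origin; JV is horizontal with |JV| = 47.0 and V on the −x side, so V = (-47.000, 0.0000). The tangent condition forces BV to be normal to JV, so B = V + (0, -6.6) = (-47.000, -6.6000). On A1, V sits at bearing 90° from B; a 72° counterclockwise sweep puts C at bearing 162°, so C = B + 6.6·(cos 162°, sin 162°) = (-53.277, -4.5605). Then |JC| = |C − J| = 53.472.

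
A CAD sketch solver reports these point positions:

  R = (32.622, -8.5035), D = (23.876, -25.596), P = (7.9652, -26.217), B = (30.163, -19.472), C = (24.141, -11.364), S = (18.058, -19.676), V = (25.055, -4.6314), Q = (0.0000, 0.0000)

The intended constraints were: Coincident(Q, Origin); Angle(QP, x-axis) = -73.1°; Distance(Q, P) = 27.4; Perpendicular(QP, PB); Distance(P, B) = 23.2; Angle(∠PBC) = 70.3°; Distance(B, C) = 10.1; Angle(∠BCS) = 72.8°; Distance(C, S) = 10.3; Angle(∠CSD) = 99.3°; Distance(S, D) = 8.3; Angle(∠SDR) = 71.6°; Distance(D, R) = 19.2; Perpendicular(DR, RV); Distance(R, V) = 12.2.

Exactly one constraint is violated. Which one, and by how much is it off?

Distance(R, V) = 12.2 — off by 3.70.

Q = (0.00, 0.00) ✓; QP at -73.10° ✓; |QP| = 27.40 ✓; ∠(QP, PB) = 90.00° ✓; |PB| = 23.20 ✓; ∠PBC = 70.30° ✓; |BC| = 10.10 ✓; ∠BCS = 72.80° ✓; |CS| = 10.30 ✓; ∠CSD = 99.30° ✓; |SD| = 8.300 ✓; ∠SDR = 71.60° ✓; |DR| = 19.20 ✓; ∠(DR, RV) = 90.00° ✓; |RV| = 8.500 ✗.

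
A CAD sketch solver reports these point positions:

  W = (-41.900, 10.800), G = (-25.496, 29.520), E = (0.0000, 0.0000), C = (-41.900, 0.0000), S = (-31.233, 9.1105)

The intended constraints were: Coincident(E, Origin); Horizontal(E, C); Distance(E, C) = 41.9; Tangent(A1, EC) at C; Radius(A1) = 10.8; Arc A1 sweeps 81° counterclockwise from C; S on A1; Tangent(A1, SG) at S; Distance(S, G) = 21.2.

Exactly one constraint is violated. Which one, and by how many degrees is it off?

Tangent(A1, SG) at S — off by 6.70°.

E = (0.00, 0.00) ✓; E.y = 0.00, C.y = 0.00 ✓; |EC| = 41.90 ✓; ∠(WC, CE) = 90.00° ✓; |WC| = 10.80 ✓; bearing(W→S) − bearing(W→C) = 81.00° ✓; |WS| = 10.80 ✓; ∠(WS, SG) = 96.70° ✗; |SG| = 21.20 ✓.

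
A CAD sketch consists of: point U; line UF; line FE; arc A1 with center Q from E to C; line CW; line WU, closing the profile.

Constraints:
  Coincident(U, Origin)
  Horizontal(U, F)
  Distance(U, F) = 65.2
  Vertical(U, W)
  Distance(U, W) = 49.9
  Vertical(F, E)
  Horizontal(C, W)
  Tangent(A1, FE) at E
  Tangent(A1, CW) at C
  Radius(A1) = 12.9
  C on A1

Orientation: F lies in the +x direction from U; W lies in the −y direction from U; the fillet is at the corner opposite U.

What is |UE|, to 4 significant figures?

74.97

The virtual corner opposite U is at (65.20, -49.90). The tangent condition forces QE to be normal to FE and tangency of A1 to CW means the radius QC is perpendicular to CW, with radius 12.9, so the center Q sits 12.9 in from both sides at Q = (52.30, -37.00). That places the tangent points at E = (65.20, -37.00) on FE and C = (52.30, -49.90) on CW. Then |UE| = |E − U| = 74.97.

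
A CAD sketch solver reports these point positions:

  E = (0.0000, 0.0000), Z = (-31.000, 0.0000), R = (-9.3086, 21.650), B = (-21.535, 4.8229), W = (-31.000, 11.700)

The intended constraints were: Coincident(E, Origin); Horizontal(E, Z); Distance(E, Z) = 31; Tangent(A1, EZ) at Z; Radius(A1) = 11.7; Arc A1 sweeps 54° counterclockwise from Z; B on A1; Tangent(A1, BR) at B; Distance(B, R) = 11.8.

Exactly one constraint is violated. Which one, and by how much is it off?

Distance(B, R) = 11.8 — off by 9.00.

E = (0.00, 0.00) ✓; E.y = 0.00, Z.y = 0.00 ✓; |EZ| = 31.00 ✓; ∠(WZ, ZE) = 90.00° ✓; |WZ| = 11.70 ✓; bearing(W→B) − bearing(W→Z) = 54.00° ✓; |WB| = 11.70 ✓; ∠(WB, BR) = 90.00° ✓; |BR| = 20.80 ✗.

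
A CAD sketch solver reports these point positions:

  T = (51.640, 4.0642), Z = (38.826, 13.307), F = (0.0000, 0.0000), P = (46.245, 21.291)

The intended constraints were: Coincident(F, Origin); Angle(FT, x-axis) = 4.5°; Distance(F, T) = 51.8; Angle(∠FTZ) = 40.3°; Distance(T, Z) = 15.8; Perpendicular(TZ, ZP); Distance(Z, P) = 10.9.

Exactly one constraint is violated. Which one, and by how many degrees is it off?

Perpendicular(TZ, ZP) — off by 7.10°.

F = (0.00, 0.00) ✓; FT at 4.500° ✓; |FT| = 51.80 ✓; ∠FTZ = 40.30° ✓; |TZ| = 15.80 ✓; ∠(TZ, ZP) = 97.10° ✗; |ZP| = 10.90 ✓.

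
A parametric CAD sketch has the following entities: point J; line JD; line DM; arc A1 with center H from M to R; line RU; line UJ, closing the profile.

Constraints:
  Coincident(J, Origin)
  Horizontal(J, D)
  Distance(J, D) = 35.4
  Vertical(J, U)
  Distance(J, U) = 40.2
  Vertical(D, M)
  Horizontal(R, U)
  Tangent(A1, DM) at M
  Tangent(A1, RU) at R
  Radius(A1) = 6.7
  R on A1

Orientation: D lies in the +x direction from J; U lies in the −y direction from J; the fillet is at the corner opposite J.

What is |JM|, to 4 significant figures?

48.74

J is at the origin; J and D share the same y with |JD| = 35.4 and D on the +x side, so D = (35.40, 0.000). JU is vertical with |JU| = 40.2 and U on the −y side, so U = (0.000, -40.20). The virtual corner opposite J is at (35.40, -40.20). The tangent condition forces HM to be normal to DM and A1 meets RU tangentially, so HR is at right angles to RU, with radius 6.7, so the center H sits 6.7 in from both sides at H = (28.70, -33.50). That places the tangent points at M = (35.40, -33.50) on DM and R = (28.70, -40.20) on RU. Then |JM| = |M − J| = 48.74.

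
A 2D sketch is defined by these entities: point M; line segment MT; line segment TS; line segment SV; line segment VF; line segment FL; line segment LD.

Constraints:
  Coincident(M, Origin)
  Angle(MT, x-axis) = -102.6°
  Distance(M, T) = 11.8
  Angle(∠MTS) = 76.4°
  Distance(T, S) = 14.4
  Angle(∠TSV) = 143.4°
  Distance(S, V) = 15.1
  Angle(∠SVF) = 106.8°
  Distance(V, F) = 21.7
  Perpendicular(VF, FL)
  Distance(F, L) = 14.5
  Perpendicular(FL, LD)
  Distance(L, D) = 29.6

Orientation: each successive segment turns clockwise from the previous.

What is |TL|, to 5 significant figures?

25.124

M is at the origin; MT runs at -102.6° with length 11.8, so T = (-2.5741, -11.516). ∠MTS = 76.4° gives TS at 153.80° from the x-axis; with |TS| = 14.4, S = (-15.495, -5.1581). ∠TSV = 143.4° gives SV at 117.20° from the x-axis; with |SV| = 15.1, V = (-22.397, 8.2721). ∠SVF = 106.8° gives VF at 44.000° from the x-axis; with |VF| = 21.7, F = (-6.7871, 23.346). VF is perpendicular to FL, so FL runs at -46.000°; with |FL| = 14.5, L = (3.2854, 12.916). Then |TL| = |L − T| = 25.124.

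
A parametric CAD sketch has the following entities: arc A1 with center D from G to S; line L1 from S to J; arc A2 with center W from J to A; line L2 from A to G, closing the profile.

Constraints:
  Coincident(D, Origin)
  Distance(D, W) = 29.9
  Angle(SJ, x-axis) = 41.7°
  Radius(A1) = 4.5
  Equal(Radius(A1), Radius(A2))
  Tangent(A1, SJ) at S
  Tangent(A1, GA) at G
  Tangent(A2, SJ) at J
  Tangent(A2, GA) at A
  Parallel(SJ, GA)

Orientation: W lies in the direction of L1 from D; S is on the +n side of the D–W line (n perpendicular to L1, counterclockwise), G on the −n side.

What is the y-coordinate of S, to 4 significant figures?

3.360

D is at the origin and W lies 29.9 along u from D, so W = 29.9·u = (22.32, 19.89). Tangency of A1 to both parallel lines with radius 4.5 puts S and G at D ± 4.5·n: S = (-2.994, 3.360), G = (2.994, -3.360). So S.y = 3.360.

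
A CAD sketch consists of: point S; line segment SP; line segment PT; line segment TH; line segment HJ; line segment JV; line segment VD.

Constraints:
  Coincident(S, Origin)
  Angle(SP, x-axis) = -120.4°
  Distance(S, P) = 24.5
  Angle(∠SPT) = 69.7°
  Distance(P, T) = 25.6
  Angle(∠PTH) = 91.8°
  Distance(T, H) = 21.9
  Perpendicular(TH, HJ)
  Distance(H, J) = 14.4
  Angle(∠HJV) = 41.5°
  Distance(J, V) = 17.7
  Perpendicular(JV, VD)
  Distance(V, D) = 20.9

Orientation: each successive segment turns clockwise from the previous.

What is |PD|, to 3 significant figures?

46.6

S is at the origin; SP runs at -120.4° with length 24.5, so P = (-12.4, -21.1). ∠SPT = 69.7° gives PT at 129° from the x-axis; with |PT| = 25.6, T = (-28.6, -1.32). ∠PTH = 91.8° gives TH at 41.1° from the x-axis; with |TH| = 21.9, H = (-12.1, 13.1). TH ⟂ HJ, so HJ runs at -48.9°; with |HJ| = 14.4, J = (-2.64, 2.22). ∠HJV = 41.5° gives JV at 173° from the x-axis; with |JV| = 17.7, V = (-20.2, 4.50). JV ⟂ VD, so VD runs at 82.6°; with |VD| = 20.9, D = (-17.5, 25.2). Then |PD| = |D − P| = 46.6.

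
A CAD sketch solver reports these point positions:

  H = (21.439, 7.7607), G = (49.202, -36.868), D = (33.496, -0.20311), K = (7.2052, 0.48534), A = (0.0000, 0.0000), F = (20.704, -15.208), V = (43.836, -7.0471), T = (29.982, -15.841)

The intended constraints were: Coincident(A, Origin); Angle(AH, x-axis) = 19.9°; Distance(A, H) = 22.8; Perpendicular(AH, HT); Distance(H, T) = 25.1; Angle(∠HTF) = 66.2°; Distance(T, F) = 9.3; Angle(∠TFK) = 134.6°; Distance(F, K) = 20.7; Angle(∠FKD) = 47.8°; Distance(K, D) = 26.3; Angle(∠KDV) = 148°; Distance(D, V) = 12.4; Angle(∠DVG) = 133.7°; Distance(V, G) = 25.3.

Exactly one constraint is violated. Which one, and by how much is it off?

Distance(V, G) = 25.3 — off by 5.00.

A = (0.00, 0.00) ✓; AH at 19.90° ✓; |AH| = 22.80 ✓; ∠(AH, HT) = 90.00° ✓; |HT| = 25.10 ✓; ∠HTF = 66.20° ✓; |TF| = 9.300 ✓; ∠TFK = 134.6° ✓; |FK| = 20.70 ✓; ∠FKD = 47.80° ✓; |KD| = 26.30 ✓; ∠KDV = 148.0° ✓; |DV| = 12.40 ✓; ∠DVG = 133.7° ✓; |VG| = 30.30 ✗.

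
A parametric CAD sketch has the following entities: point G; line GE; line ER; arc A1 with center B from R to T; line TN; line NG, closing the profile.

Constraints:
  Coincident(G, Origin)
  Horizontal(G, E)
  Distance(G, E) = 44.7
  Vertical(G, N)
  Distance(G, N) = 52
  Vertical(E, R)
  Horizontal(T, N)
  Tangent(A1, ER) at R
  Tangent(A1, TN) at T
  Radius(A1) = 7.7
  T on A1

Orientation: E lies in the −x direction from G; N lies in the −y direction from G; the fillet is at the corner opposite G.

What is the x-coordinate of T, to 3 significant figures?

-37.0

G is at the origin; GE is horizontal with |GE| = 44.7 and E on the −x side, so E = (-44.7, 0.00). GN is vertical with |GN| = 52.0 and N on the −y side, so N = (0.00, -52.0). The virtual corner opposite G is at (-44.7, -52.0). The tangent condition forces BR to be normal to ER and A1 meets TN tangentially, so BT is at right angles to TN, with radius 7.7, so the center B sits 7.7 in from both sides at B = (-37.0, -44.3). That places the tangent points at R = (-44.7, -44.3) on ER and T = (-37.0, -52.0) on TN. So T.x = -37.0.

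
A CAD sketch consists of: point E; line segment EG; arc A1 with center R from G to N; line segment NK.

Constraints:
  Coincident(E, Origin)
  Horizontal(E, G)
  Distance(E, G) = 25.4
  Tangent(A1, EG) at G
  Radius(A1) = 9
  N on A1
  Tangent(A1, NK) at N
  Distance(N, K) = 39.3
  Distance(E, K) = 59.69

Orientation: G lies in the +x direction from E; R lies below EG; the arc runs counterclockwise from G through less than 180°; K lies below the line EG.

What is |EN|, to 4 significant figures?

21.79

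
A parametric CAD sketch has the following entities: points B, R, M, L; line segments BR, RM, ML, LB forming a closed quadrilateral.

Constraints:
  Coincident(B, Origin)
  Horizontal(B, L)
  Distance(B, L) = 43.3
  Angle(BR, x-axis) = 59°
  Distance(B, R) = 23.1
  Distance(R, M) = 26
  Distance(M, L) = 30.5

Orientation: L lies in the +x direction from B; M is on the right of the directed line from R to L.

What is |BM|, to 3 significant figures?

14.8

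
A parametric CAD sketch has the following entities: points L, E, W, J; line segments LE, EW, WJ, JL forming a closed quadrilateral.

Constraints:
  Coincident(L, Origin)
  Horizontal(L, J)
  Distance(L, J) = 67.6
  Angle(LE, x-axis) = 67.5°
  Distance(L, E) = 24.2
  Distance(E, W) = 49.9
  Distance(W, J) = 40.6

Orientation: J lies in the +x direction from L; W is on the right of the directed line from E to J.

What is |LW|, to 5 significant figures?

39.478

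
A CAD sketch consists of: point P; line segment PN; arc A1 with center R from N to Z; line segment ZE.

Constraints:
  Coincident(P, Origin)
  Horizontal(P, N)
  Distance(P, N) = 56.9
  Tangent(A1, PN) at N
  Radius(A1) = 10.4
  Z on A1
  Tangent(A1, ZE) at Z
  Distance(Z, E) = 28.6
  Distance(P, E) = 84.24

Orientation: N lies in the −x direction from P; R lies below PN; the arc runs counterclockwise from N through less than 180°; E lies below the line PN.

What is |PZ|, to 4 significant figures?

66.77

P is at the origin; P and N share the same y with |PN| = 56.9 and N on the −x side, so N = (-56.90, 0.000). Tangency of A1 to PN means the radius RN is perpendicular to PN, so R = N + (0, -10.4) = (-56.90, -10.40). Since RZ ⟂ ZE (tangency), |RE| = √(10.4² + 28.6²) = 30.43 regardless of where Z sits on A1. So E lies on both circle(P, 84.24) and circle(R, 30.43); the below-PN intersection is E = (-77.65, -32.66). Z is the foot of the tangent from E: Z = (-66.47, -6.335).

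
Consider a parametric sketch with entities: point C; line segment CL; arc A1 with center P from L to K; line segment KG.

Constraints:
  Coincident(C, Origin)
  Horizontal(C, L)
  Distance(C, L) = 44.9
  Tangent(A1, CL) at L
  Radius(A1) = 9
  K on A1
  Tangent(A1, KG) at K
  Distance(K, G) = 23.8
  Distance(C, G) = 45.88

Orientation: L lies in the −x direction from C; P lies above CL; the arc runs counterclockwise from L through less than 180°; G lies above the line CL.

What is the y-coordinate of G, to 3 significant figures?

31.6

Checks: |PK| = 9.000 ✓; ∠(PK, KG) = 90.00° ✓; |KG| = 23.80 ✓; |CG| = 45.88 ✓.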